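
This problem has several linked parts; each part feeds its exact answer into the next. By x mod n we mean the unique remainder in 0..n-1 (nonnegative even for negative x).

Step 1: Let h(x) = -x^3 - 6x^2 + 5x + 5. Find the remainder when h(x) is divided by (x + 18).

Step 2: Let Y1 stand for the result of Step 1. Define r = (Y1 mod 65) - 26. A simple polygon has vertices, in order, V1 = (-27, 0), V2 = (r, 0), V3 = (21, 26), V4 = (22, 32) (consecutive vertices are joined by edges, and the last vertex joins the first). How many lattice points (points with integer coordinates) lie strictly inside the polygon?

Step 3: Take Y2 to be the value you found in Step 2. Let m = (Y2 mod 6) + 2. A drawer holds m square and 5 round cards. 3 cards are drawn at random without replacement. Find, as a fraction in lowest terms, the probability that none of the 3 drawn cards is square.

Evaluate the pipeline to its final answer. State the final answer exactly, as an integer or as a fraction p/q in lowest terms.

Step 1: remainder = value at the root: -1*(-18)^3 - 6*(-18)^2 + 5*(-18)^1 + 5 = (5832) + (-1944) + (-90) + (5) = 3803; answer 3803
Step 2: Y1 = 3803; r = 7; cross terms: (-27*0 - 7*0)=0, (7*26 - 21*0)=182, (21*32 - 22*26)=100, (22*0 - -27*32)=864; twice the area = |1146| = 1146; area = 573; boundary points = 34 + 2 + 1 + 1 = 38; strictly interior points = area - boundary/2 + 1 = 555; answer 555
Step 3: Y2 = 555; m = 5; total draws C(10,3) = 120; favorable C(5,3) = 10; P = 1/12; answer 1/12

1/12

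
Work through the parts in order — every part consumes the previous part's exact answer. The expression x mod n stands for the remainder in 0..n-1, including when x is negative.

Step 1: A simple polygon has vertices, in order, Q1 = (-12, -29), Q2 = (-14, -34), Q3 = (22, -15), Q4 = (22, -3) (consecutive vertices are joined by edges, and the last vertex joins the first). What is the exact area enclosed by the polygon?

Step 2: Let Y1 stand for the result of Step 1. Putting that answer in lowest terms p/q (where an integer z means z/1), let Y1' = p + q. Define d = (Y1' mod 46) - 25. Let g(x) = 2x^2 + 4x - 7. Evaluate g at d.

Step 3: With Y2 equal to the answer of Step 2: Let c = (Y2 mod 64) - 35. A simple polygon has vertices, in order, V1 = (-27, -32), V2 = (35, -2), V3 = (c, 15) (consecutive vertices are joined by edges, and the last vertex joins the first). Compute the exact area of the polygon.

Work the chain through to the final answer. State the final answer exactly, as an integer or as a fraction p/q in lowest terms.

752

Step 1: cross terms: (-12*-34 - -14*-29)=2, (-14*-15 - 22*-34)=958, (22*-3 - 22*-15)=264, (22*-29 - -12*-3)=-674; twice the area = |550| = 550; area = 275; answer 275
Step 2: Y1 = 275; threaded value p + q = 276; d = -25; 2*(-25)^2 + 4*(-25)^1 - 7 = (1250) + (-100) + (-7) = 1143; answer 1143
Step 3: Y2 = 1143; c = 20; cross terms: (-27*-2 - 35*-32)=1174, (35*15 - 20*-2)=565, (20*-32 - -27*15)=-235; twice the area = |1504| = 1504; area = 752; answer 752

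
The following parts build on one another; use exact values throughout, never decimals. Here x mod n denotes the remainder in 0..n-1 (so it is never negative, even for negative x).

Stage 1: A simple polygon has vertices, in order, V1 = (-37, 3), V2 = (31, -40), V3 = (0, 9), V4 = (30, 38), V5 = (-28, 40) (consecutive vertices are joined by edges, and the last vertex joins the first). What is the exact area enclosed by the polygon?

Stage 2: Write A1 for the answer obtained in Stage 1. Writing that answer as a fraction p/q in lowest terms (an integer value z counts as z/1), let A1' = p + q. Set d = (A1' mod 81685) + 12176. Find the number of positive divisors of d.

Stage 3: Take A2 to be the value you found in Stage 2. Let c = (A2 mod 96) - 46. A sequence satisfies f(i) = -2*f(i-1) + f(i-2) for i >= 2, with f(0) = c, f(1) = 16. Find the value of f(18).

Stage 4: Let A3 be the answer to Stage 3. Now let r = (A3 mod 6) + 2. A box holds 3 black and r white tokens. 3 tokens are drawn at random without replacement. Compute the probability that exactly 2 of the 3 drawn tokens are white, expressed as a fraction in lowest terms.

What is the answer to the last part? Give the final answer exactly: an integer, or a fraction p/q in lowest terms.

Stage 1: cross terms: (-37*-40 - 31*3)=1387, (31*9 - 0*-40)=279, (0*38 - 30*9)=-270, (30*40 - -28*38)=2264, (-28*3 - -37*40)=1396; twice the area = |5056| = 5056; area = 2528; answer 2528
Stage 2: A1 = 2528; threaded value p + q = 2529; d = 14705; 14705 = 5 * 17 * 173; number of divisors = (1+1) * (1+1) * (1+1) = 8; answer 8
Stage 3: A2 = 8; c = -38; f(2) = -2*(16) + 1*(-38) = -70; iterating: f(2)=-70, f(3)=156, f(4)=-382, f(5)=920, f(6)=-2222, f(7)=5364, f(8)=-12950, f(9)=31264, f(10)=-75478, f(11)=182220, f(12)=-439918, f(13)=1062056, f(14)=-2564030, f(15)=6190116, f(16)=-14944262, f(17)=36078640, f(18)=-87101542; answer -87101542
Stage 4: A3 = -87101542; r = 4; total draws C(7,3) = 35; favorable C(4,2)*C(3,1) = 18; P = 18/35; answer 18/35

18/35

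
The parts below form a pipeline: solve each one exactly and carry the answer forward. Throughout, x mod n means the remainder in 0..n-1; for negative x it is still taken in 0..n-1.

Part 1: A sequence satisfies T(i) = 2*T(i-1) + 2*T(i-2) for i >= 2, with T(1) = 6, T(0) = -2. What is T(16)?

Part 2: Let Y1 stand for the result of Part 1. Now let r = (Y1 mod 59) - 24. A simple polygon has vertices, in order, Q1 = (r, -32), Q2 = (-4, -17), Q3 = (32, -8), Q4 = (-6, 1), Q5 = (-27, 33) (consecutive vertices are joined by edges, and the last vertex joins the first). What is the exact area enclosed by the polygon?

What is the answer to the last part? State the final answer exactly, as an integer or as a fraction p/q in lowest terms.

1125/2

Part 1: T(2) = 2*(6) + 2*(-2) = 8; iterating: T(2)=8, T(3)=28, T(4)=72, T(5)=200, T(6)=544, T(7)=1488, T(8)=4064, T(9)=11104, T(10)=30336, T(11)=82880, T(12)=226432, T(13)=618624, T(14)=1690112, T(15)=4617472, T(16)=12615168; answer 12615168
Part 2: Y1 = 12615168; r = 0; cross terms: (0*-17 - -4*-32)=-128, (-4*-8 - 32*-17)=576, (32*1 - -6*-8)=-16, (-6*33 - -27*1)=-171, (-27*-32 - 0*33)=864; twice the area = |1125| = 1125; area = 1125/2; answer 1125/2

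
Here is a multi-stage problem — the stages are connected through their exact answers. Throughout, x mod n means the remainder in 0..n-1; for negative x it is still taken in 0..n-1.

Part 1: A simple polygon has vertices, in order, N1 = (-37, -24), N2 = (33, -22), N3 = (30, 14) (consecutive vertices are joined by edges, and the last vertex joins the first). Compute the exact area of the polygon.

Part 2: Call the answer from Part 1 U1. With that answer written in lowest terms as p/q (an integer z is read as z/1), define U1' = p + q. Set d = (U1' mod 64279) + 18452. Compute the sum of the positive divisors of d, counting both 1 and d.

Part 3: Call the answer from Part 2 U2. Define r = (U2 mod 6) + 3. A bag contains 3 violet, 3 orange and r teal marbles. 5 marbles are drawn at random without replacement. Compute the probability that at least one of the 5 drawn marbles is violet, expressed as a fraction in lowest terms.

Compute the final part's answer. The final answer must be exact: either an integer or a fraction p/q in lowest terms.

Part 1: cross terms: (-37*-22 - 33*-24)=1606, (33*14 - 30*-22)=1122, (30*-24 - -37*14)=-202; twice the area = |2526| = 2526; area = 1263; answer 1263
Part 2: U1 = 1263; threaded value p + q = 1264; d = 19716; 19716 = 2^2 * 3 * 31 * 53; sigma = (1 + 2 + 4) * (1 + 3) * (1 + 31) * (1 + 53) = 7 * 4 * 32 * 54 = 48384; answer 48384
Part 3: U2 = 48384; r = 3; total draws C(9,5) = 126; complement C(6,5) = 6; favorable 126 - 6 = 120; P = 20/21; answer 20/21

20/21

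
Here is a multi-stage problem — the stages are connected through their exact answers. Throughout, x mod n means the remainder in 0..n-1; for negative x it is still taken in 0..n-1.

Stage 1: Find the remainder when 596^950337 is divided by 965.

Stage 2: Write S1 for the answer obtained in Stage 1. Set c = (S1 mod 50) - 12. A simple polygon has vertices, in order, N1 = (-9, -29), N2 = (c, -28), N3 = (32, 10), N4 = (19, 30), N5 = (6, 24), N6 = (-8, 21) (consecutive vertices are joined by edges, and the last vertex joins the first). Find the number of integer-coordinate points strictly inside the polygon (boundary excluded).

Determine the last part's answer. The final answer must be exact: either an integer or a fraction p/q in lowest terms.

Stage 1: squarings mod 965: 596^1=596, 596^2=96, 596^4=531, 596^8=181, 596^16=916, 596^32=471, 596^64=856, 596^128=301, 596^256=856, 596^512=301, 596^1024=856, 596^2048=301, 596^4096=856, 596^8192=301, 596^16384=856, 596^32768=301, 596^65536=856, 596^131072=301, 596^262144=856, 596^524288=301; 596^950337 = 596^1 * 596^64 * 596^32768 * 596^131072 * 596^262144 * 596^524288 = 871 (mod 965); answer 871
Stage 2: S1 = 871; c = 9; cross terms: (-9*-28 - 9*-29)=513, (9*10 - 32*-28)=986, (32*30 - 19*10)=770, (19*24 - 6*30)=276, (6*21 - -8*24)=318, (-8*-29 - -9*21)=421; twice the area = |3284| = 3284; area = 1642; boundary points = 1 + 1 + 1 + 1 + 1 + 1 = 6; strictly interior points = area - boundary/2 + 1 = 1640; answer 1640

1640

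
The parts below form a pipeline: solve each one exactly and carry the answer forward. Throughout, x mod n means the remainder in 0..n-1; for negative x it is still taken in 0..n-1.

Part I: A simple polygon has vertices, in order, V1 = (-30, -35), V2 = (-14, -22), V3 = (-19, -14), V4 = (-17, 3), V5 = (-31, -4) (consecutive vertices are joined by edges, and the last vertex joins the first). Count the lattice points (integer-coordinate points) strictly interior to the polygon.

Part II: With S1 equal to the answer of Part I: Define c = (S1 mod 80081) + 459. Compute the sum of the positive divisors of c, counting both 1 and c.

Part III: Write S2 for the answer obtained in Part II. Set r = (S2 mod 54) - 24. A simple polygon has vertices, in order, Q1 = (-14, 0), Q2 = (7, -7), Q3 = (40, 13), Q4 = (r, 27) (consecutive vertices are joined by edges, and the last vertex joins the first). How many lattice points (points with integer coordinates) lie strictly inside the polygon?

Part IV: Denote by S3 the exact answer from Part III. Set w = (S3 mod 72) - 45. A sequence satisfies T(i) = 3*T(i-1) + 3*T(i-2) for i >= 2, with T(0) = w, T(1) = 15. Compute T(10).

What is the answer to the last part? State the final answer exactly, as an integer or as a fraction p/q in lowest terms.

Part I: cross terms: (-30*-22 - -14*-35)=170, (-14*-14 - -19*-22)=-222, (-19*3 - -17*-14)=-295, (-17*-4 - -31*3)=161, (-31*-35 - -30*-4)=965; twice the area = |779| = 779; area = 779/2; boundary points = 1 + 1 + 1 + 7 + 1 = 11; strictly interior points = area - boundary/2 + 1 = 385; answer 385
Part II: S1 = 385; c = 844; 844 = 2^2 * 211; sigma = (1 + 2 + 4) * (1 + 211) = 7 * 212 = 1484; answer 1484
Part III: S2 = 1484; r = 2; cross terms: (-14*-7 - 7*0)=98, (7*13 - 40*-7)=371, (40*27 - 2*13)=1054, (2*0 - -14*27)=378; twice the area = |1901| = 1901; area = 1901/2; boundary points = 7 + 1 + 2 + 1 = 11; strictly interior points = area - boundary/2 + 1 = 946; answer 946
Part IV: S3 = 946; w = -35; T(2) = 3*(15) + 3*(-35) = -60; iterating: T(2)=-60, T(3)=-135, T(4)=-585, T(5)=-2160, T(6)=-8235, T(7)=-31185, T(8)=-118260, T(9)=-448335, T(10)=-1699785; answer -1699785

-1699785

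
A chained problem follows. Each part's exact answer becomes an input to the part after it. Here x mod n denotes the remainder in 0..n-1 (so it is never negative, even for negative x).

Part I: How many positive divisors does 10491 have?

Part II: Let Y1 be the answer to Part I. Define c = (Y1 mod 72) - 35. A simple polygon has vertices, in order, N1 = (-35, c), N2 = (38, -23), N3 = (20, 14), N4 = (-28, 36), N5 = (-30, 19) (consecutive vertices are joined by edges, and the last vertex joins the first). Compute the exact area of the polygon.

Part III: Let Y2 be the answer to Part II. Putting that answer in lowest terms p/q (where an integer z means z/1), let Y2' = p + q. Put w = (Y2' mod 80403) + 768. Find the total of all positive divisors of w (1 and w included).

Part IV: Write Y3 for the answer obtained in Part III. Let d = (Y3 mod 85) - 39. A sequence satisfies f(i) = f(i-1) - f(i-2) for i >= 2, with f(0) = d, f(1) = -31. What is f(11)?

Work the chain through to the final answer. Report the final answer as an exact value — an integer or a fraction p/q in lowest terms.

Part I: 10491 = 3 * 13 * 269; number of divisors = (1+1) * (1+1) * (1+1) = 8; answer 8
Part II: Y1 = 8; c = -27; cross terms: (-35*-23 - 38*-27)=1831, (38*14 - 20*-23)=992, (20*36 - -28*14)=1112, (-28*19 - -30*36)=548, (-30*-27 - -35*19)=1475; twice the area = |5958| = 5958; area = 2979; answer 2979
Part III: Y2 = 2979; threaded value p + q = 2980; w = 3748; 3748 = 2^2 * 937; sigma = (1 + 2 + 4) * (1 + 937) = 7 * 938 = 6566; answer 6566
Part IV: Y3 = 6566; d = -18; f(2) = 1*(-31) - 1*(-18) = -13; iterating: f(2)=-13, f(3)=18, f(4)=31, f(5)=13, f(6)=-18, f(7)=-31, f(8)=-13, f(9)=18, f(10)=31, f(11)=13; answer 13

13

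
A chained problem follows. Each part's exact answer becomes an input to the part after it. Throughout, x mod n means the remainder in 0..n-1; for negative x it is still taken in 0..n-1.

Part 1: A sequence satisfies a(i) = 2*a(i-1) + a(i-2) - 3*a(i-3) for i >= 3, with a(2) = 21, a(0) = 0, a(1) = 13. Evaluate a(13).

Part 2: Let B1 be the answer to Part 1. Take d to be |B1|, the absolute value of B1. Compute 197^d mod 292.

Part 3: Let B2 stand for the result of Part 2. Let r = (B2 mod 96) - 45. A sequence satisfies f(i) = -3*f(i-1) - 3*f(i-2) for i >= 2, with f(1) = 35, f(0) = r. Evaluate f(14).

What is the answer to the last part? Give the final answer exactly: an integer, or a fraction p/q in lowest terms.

-85293

Part 1: a(3) = 2*(21) + 1*(13) - 3*(0) = 55; iterating: a(3)=55, a(4)=92, a(5)=176, a(6)=279, a(7)=458, a(8)=667, a(9)=955, a(10)=1203, a(11)=1360, a(12)=1058, a(13)=-133; answer -133
Part 2: B1 = -133; d = 133; squarings mod 292: 197^1=197, 197^2=265, 197^4=145, 197^8=1, 197^16=1, 197^32=1, 197^64=1, 197^128=1; 197^133 = 197^1 * 197^4 * 197^128 = 241 (mod 292); answer 241
Part 3: B2 = 241; r = 4; f(2) = -3*(35) - 3*(4) = -117; iterating: f(2)=-117, f(3)=246, f(4)=-387, f(5)=423, f(6)=-108, f(7)=-945, f(8)=3159, f(9)=-6642, f(10)=10449, f(11)=-11421, f(12)=2916, f(13)=25515, f(14)=-85293; answer -85293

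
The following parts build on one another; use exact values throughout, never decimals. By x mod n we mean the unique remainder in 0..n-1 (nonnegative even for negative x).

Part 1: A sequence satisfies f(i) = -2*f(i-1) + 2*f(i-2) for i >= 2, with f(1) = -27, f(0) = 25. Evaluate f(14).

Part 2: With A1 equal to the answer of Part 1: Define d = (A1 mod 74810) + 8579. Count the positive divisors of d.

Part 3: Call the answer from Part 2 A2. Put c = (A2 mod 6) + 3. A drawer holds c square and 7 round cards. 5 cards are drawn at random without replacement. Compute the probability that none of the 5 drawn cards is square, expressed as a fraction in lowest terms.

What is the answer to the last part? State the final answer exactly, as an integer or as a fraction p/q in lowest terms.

Part 1: f(2) = -2*(-27) + 2*(25) = 104; iterating: f(2)=104, f(3)=-262, f(4)=732, f(5)=-1988, f(6)=5440, f(7)=-14856, f(8)=40592, f(9)=-110896, f(10)=302976, f(11)=-827744, f(12)=2261440, f(13)=-6178368, f(14)=16879616; answer 16879616
Part 2: A1 = 16879616; d = 55945; 55945 = 5 * 67 * 167; number of divisors = (1+1) * (1+1) * (1+1) = 8; answer 8
Part 3: A2 = 8; c = 5; total draws C(12,5) = 792; favorable C(7,5) = 21; P = 7/264; answer 7/264

7/264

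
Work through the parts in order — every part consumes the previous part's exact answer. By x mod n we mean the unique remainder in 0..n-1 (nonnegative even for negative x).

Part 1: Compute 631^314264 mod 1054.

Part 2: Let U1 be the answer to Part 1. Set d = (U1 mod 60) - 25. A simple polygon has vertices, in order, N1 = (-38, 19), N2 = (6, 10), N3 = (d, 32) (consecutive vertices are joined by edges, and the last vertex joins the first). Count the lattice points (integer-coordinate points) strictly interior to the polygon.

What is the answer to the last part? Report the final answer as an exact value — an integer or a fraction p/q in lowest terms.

393

Part 1: squarings mod 1054: 631^1=631, 631^2=803, 631^4=815, 631^8=205, 631^16=919, 631^32=307, 631^64=443, 631^128=205, 631^256=919, 631^512=307, 631^1024=443, 631^2048=205, 631^4096=919, 631^8192=307, 631^16384=443, 631^32768=205, 631^65536=919, 631^131072=307, 631^262144=443; 631^314264 = 631^8 * 631^16 * 631^128 * 631^256 * 631^512 * 631^2048 * 631^16384 * 631^32768 * 631^262144 = 851 (mod 1054); answer 851
Part 2: U1 = 851; d = -14; cross terms: (-38*10 - 6*19)=-494, (6*32 - -14*10)=332, (-14*19 - -38*32)=950; twice the area = |788| = 788; area = 394; boundary points = 1 + 2 + 1 = 4; strictly interior points = area - boundary/2 + 1 = 393; answer 393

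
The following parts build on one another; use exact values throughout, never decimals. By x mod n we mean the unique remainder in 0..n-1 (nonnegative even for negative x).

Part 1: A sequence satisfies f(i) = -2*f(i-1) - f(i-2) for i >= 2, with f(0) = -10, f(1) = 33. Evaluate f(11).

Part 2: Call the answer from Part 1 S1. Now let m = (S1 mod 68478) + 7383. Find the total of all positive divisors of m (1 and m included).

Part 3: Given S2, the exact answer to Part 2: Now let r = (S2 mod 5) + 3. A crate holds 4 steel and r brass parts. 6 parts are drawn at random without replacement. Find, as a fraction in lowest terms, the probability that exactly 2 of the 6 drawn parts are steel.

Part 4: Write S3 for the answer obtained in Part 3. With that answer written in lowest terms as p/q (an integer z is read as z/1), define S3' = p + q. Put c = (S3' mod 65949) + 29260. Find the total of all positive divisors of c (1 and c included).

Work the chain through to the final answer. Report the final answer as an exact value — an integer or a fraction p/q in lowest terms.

Part 1: f(2) = -2*(33) - 1*(-10) = -56; iterating: f(2)=-56, f(3)=79, f(4)=-102, f(5)=125, f(6)=-148, f(7)=171, f(8)=-194, f(9)=217, f(10)=-240, f(11)=263; answer 263
Part 2: S1 = 263; m = 7646; 7646 = 2 * 3823; sigma = (1 + 2) * (1 + 3823) = 3 * 3824 = 11472; answer 11472
Part 3: S2 = 11472; r = 5; total draws C(9,6) = 84; favorable C(4,2)*C(5,4) = 30; P = 5/14; answer 5/14
Part 4: S3 = 5/14; threaded value p + q = 19; c = 29279; 29279 = 19 * 23 * 67; sigma = (1 + 19) * (1 + 23) * (1 + 67) = 20 * 24 * 68 = 32640; answer 32640

32640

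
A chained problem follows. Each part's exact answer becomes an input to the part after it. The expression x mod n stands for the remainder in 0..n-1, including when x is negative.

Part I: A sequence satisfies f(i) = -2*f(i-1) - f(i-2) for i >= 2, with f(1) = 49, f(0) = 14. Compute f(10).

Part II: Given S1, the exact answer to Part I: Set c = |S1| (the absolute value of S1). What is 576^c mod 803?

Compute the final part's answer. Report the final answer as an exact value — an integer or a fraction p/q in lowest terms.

81

Part I: f(2) = -2*(49) - 1*(14) = -112; iterating: f(2)=-112, f(3)=175, f(4)=-238, f(5)=301, f(6)=-364, f(7)=427, f(8)=-490, f(9)=553, f(10)=-616; answer -616
Part II: S1 = -616; c = 616; squarings mod 803: 576^1=576, 576^2=137, 576^4=300, 576^8=64, 576^16=81, 576^32=137, 576^64=300, 576^128=64, 576^256=81, 576^512=137; 576^616 = 576^8 * 576^32 * 576^64 * 576^512 = 81 (mod 803); answer 81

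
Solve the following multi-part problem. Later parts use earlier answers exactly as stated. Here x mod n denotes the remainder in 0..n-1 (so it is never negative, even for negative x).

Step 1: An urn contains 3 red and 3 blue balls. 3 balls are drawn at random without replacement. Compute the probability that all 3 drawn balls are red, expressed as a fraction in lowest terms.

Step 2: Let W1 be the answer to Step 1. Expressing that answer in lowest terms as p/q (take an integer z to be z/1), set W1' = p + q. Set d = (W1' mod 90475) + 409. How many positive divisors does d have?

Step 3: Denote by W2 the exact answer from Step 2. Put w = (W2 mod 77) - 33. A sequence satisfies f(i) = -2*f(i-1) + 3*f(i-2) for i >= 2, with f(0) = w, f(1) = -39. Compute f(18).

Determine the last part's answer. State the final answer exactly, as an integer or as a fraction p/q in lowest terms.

Step 1: total draws C(6,3) = 20; favorable C(3,3) = 1; P = 1/20; answer 1/20
Step 2: W1 = 1/20; threaded value p + q = 21; d = 430; 430 = 2 * 5 * 43; number of divisors = (1+1) * (1+1) * (1+1) = 8; answer 8
Step 3: W2 = 8; w = -25; f(2) = -2*(-39) + 3*(-25) = 3; iterating: f(2)=3, f(3)=-123, f(4)=255, f(5)=-879, f(6)=2523, f(7)=-7683, f(8)=22935, f(9)=-68919, f(10)=206643, f(11)=-620043, f(12)=1860015, f(13)=-5580159, f(14)=16740363, f(15)=-50221203, f(16)=150663495, f(17)=-451990599, f(18)=1355971683; answer 1355971683

1355971683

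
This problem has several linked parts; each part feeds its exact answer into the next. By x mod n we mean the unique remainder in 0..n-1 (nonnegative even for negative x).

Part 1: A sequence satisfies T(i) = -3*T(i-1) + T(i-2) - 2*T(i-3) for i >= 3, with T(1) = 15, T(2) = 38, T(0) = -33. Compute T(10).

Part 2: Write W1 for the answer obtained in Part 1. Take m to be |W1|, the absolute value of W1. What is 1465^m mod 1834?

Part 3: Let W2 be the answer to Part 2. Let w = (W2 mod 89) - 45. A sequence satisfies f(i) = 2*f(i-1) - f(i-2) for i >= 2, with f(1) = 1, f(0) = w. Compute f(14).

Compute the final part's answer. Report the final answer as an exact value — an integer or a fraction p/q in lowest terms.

Part 1: T(3) = -3*(38) + 1*(15) - 2*(-33) = -33; iterating: T(3)=-33, T(4)=107, T(5)=-430, T(6)=1463, T(7)=-5033, T(8)=17422, T(9)=-60225, T(10)=208163; answer 208163
Part 2: W1 = 208163; m = 208163; squarings mod 1834: 1465^1=1465, 1465^2=445, 1465^4=1787, 1465^8=375, 1465^16=1241, 1465^32=1355, 1465^64=191, 1465^128=1635, 1465^256=1087, 1465^512=473, 1465^1024=1815, 1465^2048=361, 1465^4096=107, 1465^8192=445, 1465^16384=1787, 1465^32768=375, 1465^65536=1241, 1465^131072=1355; 1465^208163 = 1465^1 * 1465^2 * 1465^32 * 1465^256 * 1465^1024 * 1465^2048 * 1465^8192 * 1465^65536 * 1465^131072 = 949 (mod 1834); answer 949
Part 3: W2 = 949; w = 14; f(2) = 2*(1) - 1*(14) = -12; iterating: f(2)=-12, f(3)=-25, f(4)=-38, f(5)=-51, f(6)=-64, f(7)=-77, f(8)=-90, f(9)=-103, f(10)=-116, f(11)=-129, f(12)=-142, f(13)=-155, f(14)=-168; answer -168

-168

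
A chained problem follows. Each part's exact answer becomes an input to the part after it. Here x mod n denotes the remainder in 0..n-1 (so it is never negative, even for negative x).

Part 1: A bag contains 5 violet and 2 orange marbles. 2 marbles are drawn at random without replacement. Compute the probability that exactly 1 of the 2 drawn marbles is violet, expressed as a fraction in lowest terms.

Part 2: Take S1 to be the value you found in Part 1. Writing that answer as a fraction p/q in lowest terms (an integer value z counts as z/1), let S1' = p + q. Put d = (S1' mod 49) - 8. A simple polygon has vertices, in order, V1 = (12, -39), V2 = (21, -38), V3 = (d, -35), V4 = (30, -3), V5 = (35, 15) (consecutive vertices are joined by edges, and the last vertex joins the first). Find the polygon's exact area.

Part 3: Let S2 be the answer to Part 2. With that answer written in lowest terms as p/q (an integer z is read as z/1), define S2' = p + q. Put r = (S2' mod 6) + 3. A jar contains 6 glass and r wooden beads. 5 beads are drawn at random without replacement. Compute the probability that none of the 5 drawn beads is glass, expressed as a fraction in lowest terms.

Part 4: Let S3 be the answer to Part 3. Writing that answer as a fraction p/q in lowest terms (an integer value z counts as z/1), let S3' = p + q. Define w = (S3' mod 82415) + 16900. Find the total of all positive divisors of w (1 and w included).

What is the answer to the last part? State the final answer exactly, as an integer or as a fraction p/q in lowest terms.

17034

Part 1: total draws C(7,2) = 21; favorable C(5,1)*C(2,1) = 10; P = 10/21; answer 10/21
Part 2: S1 = 10/21; threaded value p + q = 31; d = 23; cross terms: (12*-38 - 21*-39)=363, (21*-35 - 23*-38)=139, (23*-3 - 30*-35)=981, (30*15 - 35*-3)=555, (35*-39 - 12*15)=-1545; twice the area = |493| = 493; area = 493/2; answer 493/2
Part 3: S2 = 493/2; threaded value p + q = 495; r = 6; total draws C(12,5) = 792; favorable C(6,5) = 6; P = 1/132; answer 1/132
Part 4: S3 = 1/132; threaded value p + q = 133; w = 17033; 17033 is prime, so its only divisors are 1 and 17033; sigma = 1 + 17033 = 17034; answer 17034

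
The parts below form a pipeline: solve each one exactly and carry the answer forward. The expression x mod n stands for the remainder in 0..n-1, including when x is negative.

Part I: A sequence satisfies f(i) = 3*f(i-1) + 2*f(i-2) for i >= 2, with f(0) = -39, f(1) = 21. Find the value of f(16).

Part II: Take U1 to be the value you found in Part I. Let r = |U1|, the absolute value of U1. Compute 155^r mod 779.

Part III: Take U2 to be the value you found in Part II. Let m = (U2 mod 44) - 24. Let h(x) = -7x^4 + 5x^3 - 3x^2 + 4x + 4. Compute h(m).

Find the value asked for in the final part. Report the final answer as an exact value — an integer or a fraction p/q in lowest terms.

-96147

Part I: f(2) = 3*(21) + 2*(-39) = -15; iterating: f(2)=-15, f(3)=-3, f(4)=-39, f(5)=-123, f(6)=-447, f(7)=-1587, f(8)=-5655, f(9)=-20139, f(10)=-71727, f(11)=-255459, f(12)=-909831, f(13)=-3240411, f(14)=-11540895, f(15)=-41103507, f(16)=-146392311; answer -146392311
Part II: U1 = -146392311; r = 146392311; squarings mod 779: 155^1=155, 155^2=655, 155^4=575, 155^8=329, 155^16=739, 155^32=42, 155^64=206, 155^128=370, 155^256=575, 155^512=329, 155^1024=739, 155^2048=42, 155^4096=206, 155^8192=370, 155^16384=575, 155^32768=329, 155^65536=739, 155^131072=42, 155^262144=206, 155^524288=370, 155^1048576=575, 155^2097152=329, 155^4194304=739, 155^8388608=42, 155^16777216=206, 155^33554432=370, 155^67108864=575, 155^134217728=329; 155^146392311 = 155^1 * 155^2 * 155^4 * 155^16 * 155^32 * 155^64 * 155^128 * 155^1024 * 155^16384 * 155^32768 * 155^65536 * 155^524288 * 155^1048576 * 155^2097152 * 155^8388608 * 155^134217728 = 255 (mod 779); answer 255
Part III: U2 = 255; m = 11; -7*(11)^4 + 5*(11)^3 - 3*(11)^2 + 4*(11)^1 + 4 = (-102487) + (6655) + (-363) + (44) + (4) = -96147; answer -96147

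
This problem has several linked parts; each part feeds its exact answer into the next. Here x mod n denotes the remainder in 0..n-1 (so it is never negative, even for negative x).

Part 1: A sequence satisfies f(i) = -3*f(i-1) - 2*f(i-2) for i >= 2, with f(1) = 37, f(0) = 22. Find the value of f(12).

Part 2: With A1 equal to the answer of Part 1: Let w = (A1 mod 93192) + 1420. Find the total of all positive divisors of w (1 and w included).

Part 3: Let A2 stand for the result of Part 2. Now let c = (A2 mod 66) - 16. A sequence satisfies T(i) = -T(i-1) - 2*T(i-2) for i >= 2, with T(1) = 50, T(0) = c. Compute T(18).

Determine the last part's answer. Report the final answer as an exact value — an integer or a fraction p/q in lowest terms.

-18342

Part 1: f(2) = -3*(37) - 2*(22) = -155; iterating: f(2)=-155, f(3)=391, f(4)=-863, f(5)=1807, f(6)=-3695, f(7)=7471, f(8)=-15023, f(9)=30127, f(10)=-60335, f(11)=120751, f(12)=-241583; answer -241583
Part 2: A1 = -241583; w = 39413; 39413 = 11 * 3583; sigma = (1 + 11) * (1 + 3583) = 12 * 3584 = 43008; answer 43008
Part 3: A2 = 43008; c = 26; T(2) = -1*(50) - 2*(26) = -102; iterating: T(2)=-102, T(3)=2, T(4)=202, T(5)=-206, T(6)=-198, T(7)=610, T(8)=-214, T(9)=-1006, T(10)=1434, T(11)=578, T(12)=-3446, T(13)=2290, T(14)=4602, T(15)=-9182, T(16)=-22, T(17)=18386, T(18)=-18342; answer -18342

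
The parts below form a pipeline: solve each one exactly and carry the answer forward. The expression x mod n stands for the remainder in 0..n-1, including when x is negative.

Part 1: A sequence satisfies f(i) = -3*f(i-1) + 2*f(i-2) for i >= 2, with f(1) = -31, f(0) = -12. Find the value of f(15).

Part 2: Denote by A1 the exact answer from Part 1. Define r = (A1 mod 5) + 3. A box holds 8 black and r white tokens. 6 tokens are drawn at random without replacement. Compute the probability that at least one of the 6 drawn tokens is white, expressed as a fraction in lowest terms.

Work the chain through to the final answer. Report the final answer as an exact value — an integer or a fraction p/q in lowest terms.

Part 1: f(2) = -3*(-31) + 2*(-12) = 69; iterating: f(2)=69, f(3)=-269, f(4)=945, f(5)=-3373, f(6)=12009, f(7)=-42773, f(8)=152337, f(9)=-542557, f(10)=1932345, f(11)=-6882149, f(12)=24511137, f(13)=-87297709, f(14)=310915401, f(15)=-1107341621; answer -1107341621
Part 2: A1 = -1107341621; r = 7; total draws C(15,6) = 5005; complement C(8,6) = 28; favorable 5005 - 28 = 4977; P = 711/715; answer 711/715

711/715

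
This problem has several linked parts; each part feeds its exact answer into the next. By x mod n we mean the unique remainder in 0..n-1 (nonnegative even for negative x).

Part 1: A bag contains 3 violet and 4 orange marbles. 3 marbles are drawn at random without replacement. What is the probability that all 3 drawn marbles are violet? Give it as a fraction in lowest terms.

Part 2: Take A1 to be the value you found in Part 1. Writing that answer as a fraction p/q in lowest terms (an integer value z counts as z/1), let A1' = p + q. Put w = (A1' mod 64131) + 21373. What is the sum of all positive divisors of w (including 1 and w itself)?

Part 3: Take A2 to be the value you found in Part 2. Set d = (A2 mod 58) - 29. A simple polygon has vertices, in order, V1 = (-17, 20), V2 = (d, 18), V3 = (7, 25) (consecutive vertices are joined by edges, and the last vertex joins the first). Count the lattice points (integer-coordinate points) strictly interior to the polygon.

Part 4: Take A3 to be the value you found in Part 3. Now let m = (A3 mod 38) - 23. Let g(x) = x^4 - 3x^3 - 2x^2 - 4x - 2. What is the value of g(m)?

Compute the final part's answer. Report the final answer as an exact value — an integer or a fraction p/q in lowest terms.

Part 1: total draws C(7,3) = 35; favorable C(3,3) = 1; P = 1/35; answer 1/35
Part 2: A1 = 1/35; threaded value p + q = 36; w = 21409; 21409 = 79 * 271; sigma = (1 + 79) * (1 + 271) = 80 * 272 = 21760; answer 21760
Part 3: A2 = 21760; d = -19; cross terms: (-17*18 - -19*20)=74, (-19*25 - 7*18)=-601, (7*20 - -17*25)=565; twice the area = |38| = 38; area = 19; boundary points = 2 + 1 + 1 = 4; strictly interior points = area - boundary/2 + 1 = 18; answer 18
Part 4: A3 = 18; m = -5; 1*(-5)^4 - 3*(-5)^3 - 2*(-5)^2 - 4*(-5)^1 - 2 = (625) + (375) + (-50) + (20) + (-2) = 968; answer 968

968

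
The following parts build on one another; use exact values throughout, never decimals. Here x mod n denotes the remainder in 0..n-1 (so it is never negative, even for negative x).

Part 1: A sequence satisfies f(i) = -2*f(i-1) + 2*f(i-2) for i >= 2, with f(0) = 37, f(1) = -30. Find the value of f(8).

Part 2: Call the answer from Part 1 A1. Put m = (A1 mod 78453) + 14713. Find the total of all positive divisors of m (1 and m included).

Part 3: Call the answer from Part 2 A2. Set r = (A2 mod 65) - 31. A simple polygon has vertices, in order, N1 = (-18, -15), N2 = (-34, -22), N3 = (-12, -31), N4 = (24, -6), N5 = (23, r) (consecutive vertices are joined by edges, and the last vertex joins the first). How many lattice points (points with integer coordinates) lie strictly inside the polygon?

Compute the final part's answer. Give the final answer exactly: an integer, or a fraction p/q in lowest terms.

893

Part 1: f(2) = -2*(-30) + 2*(37) = 134; iterating: f(2)=134, f(3)=-328, f(4)=924, f(5)=-2504, f(6)=6856, f(7)=-18720, f(8)=51152; answer 51152
Part 2: A1 = 51152; m = 65865; 65865 = 3 * 5 * 4391; sigma = (1 + 3) * (1 + 5) * (1 + 4391) = 4 * 6 * 4392 = 105408; answer 105408
Part 3: A2 = 105408; r = 12; cross terms: (-18*-22 - -34*-15)=-114, (-34*-31 - -12*-22)=790, (-12*-6 - 24*-31)=816, (24*12 - 23*-6)=426, (23*-15 - -18*12)=-129; twice the area = |1789| = 1789; area = 1789/2; boundary points = 1 + 1 + 1 + 1 + 1 = 5; strictly interior points = area - boundary/2 + 1 = 893; answer 893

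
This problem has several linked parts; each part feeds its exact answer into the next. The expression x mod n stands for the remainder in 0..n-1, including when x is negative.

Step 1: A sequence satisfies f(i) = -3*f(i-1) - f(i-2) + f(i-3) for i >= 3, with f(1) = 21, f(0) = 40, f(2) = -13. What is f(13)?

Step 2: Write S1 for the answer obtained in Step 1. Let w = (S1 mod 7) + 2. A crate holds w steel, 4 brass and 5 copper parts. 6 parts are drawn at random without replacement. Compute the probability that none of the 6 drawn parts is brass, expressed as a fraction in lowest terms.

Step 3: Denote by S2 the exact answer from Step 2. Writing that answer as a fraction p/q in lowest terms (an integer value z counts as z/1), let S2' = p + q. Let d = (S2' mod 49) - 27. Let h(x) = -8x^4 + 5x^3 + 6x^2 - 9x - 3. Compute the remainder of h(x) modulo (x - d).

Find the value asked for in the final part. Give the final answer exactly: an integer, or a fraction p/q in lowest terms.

-55569

Step 1: f(3) = -3*(-13) - 1*(21) + 1*(40) = 58; iterating: f(3)=58, f(4)=-140, f(5)=349, f(6)=-849, f(7)=2058, f(8)=-4976, f(9)=12021, f(10)=-29029, f(11)=70090, f(12)=-169220, f(13)=408541; answer 408541
Step 2: S1 = 408541; w = 2; total draws C(11,6) = 462; favorable C(7,6) = 7; P = 1/66; answer 1/66
Step 3: S2 = 1/66; threaded value p + q = 67; d = -9; remainder = value at the root: -8*(-9)^4 + 5*(-9)^3 + 6*(-9)^2 - 9*(-9)^1 - 3 = (-52488) + (-3645) + (486) + (81) + (-3) = -55569; answer -55569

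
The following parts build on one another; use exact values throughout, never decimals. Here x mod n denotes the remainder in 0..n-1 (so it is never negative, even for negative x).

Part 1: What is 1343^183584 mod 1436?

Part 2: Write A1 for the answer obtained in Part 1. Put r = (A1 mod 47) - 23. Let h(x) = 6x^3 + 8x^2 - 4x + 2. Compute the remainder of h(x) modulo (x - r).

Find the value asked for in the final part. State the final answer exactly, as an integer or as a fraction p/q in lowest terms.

Part 1: squarings mod 1436: 1343^1=1343, 1343^2=33, 1343^4=1089, 1343^8=1221, 1343^16=273, 1343^32=1293, 1343^64=345, 1343^128=1273, 1343^256=721, 1343^512=9, 1343^1024=81, 1343^2048=817, 1343^4096=1185, 1343^8192=1253, 1343^16384=461, 1343^32768=1429, 1343^65536=49, 1343^131072=965; 1343^183584 = 1343^32 * 1343^256 * 1343^1024 * 1343^2048 * 1343^16384 * 1343^32768 * 1343^131072 = 289 (mod 1436); answer 289
Part 2: A1 = 289; r = -16; remainder = value at the root: 6*(-16)^3 + 8*(-16)^2 - 4*(-16)^1 + 2 = (-24576) + (2048) + (64) + (2) = -22462; answer -22462

-22462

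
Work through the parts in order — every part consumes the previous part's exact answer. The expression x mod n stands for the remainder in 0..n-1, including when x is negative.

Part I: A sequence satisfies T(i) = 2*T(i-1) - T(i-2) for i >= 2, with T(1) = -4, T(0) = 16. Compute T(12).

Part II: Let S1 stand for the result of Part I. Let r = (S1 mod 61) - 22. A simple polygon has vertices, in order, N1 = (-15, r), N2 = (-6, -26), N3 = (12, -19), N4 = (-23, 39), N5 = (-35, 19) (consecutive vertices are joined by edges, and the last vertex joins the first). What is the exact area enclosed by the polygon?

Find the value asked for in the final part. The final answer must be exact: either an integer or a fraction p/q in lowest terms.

Part I: T(2) = 2*(-4) - 1*(16) = -24; iterating: T(2)=-24, T(3)=-44, T(4)=-64, T(5)=-84, T(6)=-104, T(7)=-124, T(8)=-144, T(9)=-164, T(10)=-184, T(11)=-204, T(12)=-224; answer -224
Part II: S1 = -224; r = -2; cross terms: (-15*-26 - -6*-2)=378, (-6*-19 - 12*-26)=426, (12*39 - -23*-19)=31, (-23*19 - -35*39)=928, (-35*-2 - -15*19)=355; twice the area = |2118| = 2118; area = 1059; answer 1059

1059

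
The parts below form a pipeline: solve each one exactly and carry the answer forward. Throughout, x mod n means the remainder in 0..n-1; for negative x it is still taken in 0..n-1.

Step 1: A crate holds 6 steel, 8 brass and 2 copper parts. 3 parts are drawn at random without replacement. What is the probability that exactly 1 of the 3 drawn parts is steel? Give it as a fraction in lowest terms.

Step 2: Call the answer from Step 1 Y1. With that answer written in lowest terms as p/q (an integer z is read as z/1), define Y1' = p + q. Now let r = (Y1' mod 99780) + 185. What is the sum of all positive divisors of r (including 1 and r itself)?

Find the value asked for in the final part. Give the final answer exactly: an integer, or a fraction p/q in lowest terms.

476

Step 1: total draws C(16,3) = 560; favorable C(6,1)*C(10,2) = 270; P = 27/56; answer 27/56
Step 2: Y1 = 27/56; threaded value p + q = 83; r = 268; 268 = 2^2 * 67; sigma = (1 + 2 + 4) * (1 + 67) = 7 * 68 = 476; answer 476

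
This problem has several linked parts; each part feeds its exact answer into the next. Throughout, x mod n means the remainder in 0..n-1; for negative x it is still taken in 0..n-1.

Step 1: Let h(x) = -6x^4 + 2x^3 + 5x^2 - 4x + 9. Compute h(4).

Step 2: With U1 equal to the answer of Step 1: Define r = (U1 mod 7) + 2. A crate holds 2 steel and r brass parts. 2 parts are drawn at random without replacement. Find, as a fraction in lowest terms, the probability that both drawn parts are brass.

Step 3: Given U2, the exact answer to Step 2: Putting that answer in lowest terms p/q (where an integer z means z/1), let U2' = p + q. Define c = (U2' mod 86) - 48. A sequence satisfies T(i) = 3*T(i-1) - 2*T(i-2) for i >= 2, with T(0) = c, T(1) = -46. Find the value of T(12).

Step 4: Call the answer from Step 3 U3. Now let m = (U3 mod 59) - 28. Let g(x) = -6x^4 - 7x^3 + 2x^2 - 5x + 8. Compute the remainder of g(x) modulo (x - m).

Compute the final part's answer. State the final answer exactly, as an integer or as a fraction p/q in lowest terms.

-111964

Step 1: -6*(4)^4 + 2*(4)^3 + 5*(4)^2 - 4*(4)^1 + 9 = (-1536) + (128) + (80) + (-16) + (9) = -1335; answer -1335
Step 2: U1 = -1335; r = 4; total draws C(6,2) = 15; favorable C(4,2) = 6; P = 2/5; answer 2/5
Step 3: U2 = 2/5; threaded value p + q = 7; c = -41; T(2) = 3*(-46) - 2*(-41) = -56; iterating: T(2)=-56, T(3)=-76, T(4)=-116, T(5)=-196, T(6)=-356, T(7)=-676, T(8)=-1316, T(9)=-2596, T(10)=-5156, T(11)=-10276, T(12)=-20516; answer -20516
Step 4: U3 = -20516; m = -12; remainder = value at the root: -6*(-12)^4 - 7*(-12)^3 + 2*(-12)^2 - 5*(-12)^1 + 8 = (-124416) + (12096) + (288) + (60) + (8) = -111964; answer -111964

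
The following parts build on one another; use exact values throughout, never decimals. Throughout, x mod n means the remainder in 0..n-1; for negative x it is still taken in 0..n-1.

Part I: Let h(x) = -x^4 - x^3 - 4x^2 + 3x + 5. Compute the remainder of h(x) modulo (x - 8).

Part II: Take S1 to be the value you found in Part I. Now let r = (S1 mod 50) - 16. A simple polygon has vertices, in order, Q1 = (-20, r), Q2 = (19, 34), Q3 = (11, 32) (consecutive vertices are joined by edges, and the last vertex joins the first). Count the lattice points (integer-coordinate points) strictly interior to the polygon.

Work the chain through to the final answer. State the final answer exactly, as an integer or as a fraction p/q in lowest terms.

Part I: remainder = value at the root: -1*(8)^4 - 1*(8)^3 - 4*(8)^2 + 3*(8)^1 + 5 = (-4096) + (-512) + (-256) + (24) + (5) = -4835; answer -4835
Part II: S1 = -4835; r = -1; cross terms: (-20*34 - 19*-1)=-661, (19*32 - 11*34)=234, (11*-1 - -20*32)=629; twice the area = |202| = 202; area = 101; boundary points = 1 + 2 + 1 = 4; strictly interior points = area - boundary/2 + 1 = 100; answer 100

100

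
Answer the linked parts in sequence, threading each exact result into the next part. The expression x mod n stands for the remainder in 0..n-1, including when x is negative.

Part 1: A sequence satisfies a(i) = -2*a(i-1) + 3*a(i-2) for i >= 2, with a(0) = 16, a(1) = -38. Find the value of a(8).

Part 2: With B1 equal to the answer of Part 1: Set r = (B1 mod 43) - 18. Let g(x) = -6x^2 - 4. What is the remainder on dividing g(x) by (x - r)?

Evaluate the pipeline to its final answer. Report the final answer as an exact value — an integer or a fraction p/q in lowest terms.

-2650

Part 1: a(2) = -2*(-38) + 3*(16) = 124; iterating: a(2)=124, a(3)=-362, a(4)=1096, a(5)=-3278, a(6)=9844, a(7)=-29522, a(8)=88576; answer 88576
Part 2: B1 = 88576; r = 21; remainder = value at the root: -6*(21)^2 - 4 = (-2646) + (-4) = -2650; answer -2650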